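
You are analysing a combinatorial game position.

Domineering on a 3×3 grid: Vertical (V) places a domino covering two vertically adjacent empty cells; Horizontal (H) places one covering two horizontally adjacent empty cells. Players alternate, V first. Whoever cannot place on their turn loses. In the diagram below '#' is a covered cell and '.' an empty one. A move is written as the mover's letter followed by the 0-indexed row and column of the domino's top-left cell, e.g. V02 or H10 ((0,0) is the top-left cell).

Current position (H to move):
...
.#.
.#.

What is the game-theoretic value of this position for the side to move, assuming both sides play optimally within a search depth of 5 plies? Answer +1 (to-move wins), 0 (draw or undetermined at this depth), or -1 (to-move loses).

p1 H@[.../.#./.#.]: H00[##./.#./.#.]-1* H01[.##/.#./.#.]-1
p2 V@[##./.#./.#.]: V02[###/.##/.#.]+1* V10[##./##./##.]+1 V12[##./.##/.##]+1
p3 H@[###/.##/.#.] terminal -1; root [.../.#./.#.] d5

value(.../.#./.#., H) = -1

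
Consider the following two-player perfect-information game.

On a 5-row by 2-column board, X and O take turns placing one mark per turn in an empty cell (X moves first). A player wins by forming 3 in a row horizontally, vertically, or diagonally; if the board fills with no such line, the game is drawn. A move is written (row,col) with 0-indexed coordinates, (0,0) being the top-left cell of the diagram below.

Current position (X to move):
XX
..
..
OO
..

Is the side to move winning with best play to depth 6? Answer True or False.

X winning at [XX/../../OO/..]: False

ply 1, X at XX/../../OO/.. | (1,0)=-1→XX/X./../OO/..; (1,1)=-1→XX/.X/../OO/..; (2,0)=+0→XX/../X./OO/..*; (2,1)=+0→XX/../.X/OO/..; (4,0)=-1→XX/../../OO/X.; (4,1)=-1→XX/../../OO/.X
ply 2, O at XX/../X./OO/.. | (1,0)=+0→XX/O./X./OO/..*; (1,1)=-1→XX/.O/X./OO/..; (2,1)=-1→XX/../XO/OO/..; (4,0)=-1→XX/../X./OO/O.; (4,1)=-1→XX/../X./OO/.O
ply 3, X at XX/O./X./OO/.. | (1,1)=+0→XX/OX/X./OO/..*; (2,1)=+0→XX/O./XX/OO/..; (4,0)=-1→XX/O./X./OO/X.; (4,1)=+0→XX/O./X./OO/.X
ply 4, O at XX/OX/X./OO/.. | (2,1)=+0→XX/OX/XO/OO/..*; (4,0)=-1→XX/OX/X./OO/O.; (4,1)=-1→XX/OX/X./OO/.O
ply 5, X at XX/OX/XO/OO/.. | (4,0)=-1→XX/OX/XO/OO/X.; (4,1)=+0→XX/OX/XO/OO/.X*
ply 6, O at XX/OX/XO/OO/.X | (4,0)=+0→XX/OX/XO/OO/OX*
ply 7: XX/OX/XO/OO/OX is terminal +0 (X); from XX/../../OO/.. depth 6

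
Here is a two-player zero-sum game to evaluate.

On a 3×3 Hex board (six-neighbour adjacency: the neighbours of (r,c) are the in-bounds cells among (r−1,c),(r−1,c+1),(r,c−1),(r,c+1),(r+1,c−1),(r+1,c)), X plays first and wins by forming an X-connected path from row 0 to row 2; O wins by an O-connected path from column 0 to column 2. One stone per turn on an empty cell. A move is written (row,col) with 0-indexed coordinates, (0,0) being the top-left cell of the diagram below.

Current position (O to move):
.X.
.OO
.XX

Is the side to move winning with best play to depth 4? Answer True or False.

O winning at [.X./.OO/.XX]: True

ply 1, O at .X./.OO/.XX | (0,0)=+1→OX./.OO/.XX*; (0,2)=+1→.XO/.OO/.XX; (1,0)=+1→.X./OOO/.XX; (2,0)=+1→.X./.OO/OXX
ply 2, X at OX./.OO/.XX | (0,2)=-1→OXX/.OO/.XX*; (1,0)=-1→OX./XOO/.XX; (2,0)=-1→OX./.OO/XXX
ply 3, O at OXX/.OO/.XX | (1,0)=+1→OXX/OOO/.XX*; (2,0)=+1→OXX/.OO/OXX
ply 4: OXX/OOO/.XX is terminal -1 (X); from .X./.OO/.XX depth 4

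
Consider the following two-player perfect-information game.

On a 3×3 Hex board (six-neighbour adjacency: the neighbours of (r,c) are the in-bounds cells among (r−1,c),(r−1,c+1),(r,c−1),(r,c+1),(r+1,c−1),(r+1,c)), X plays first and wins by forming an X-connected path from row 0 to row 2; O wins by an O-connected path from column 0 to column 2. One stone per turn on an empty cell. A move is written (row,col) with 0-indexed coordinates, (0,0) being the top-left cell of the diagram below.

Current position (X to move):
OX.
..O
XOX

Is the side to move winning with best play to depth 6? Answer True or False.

[OX./..O/XOX] X move#1: (0,2):+1/OXX/..O/XOX*, (1,0):+1/OX./X.O/XOX, (1,1):+1/OX./.XO/XOX
[OXX/..O/XOX] O move#2: (1,0):-1/OXX/O.O/XOX*, (1,1):-1/OXX/.OO/XOX
[OXX/O.O/XOX] X move#3: (1,1):+1/OXX/OXO/XOX*
[OXX/OXO/XOX] end (terminal -1, O#4); searched OX./..O/XOX to 6

X winning at [OX./..O/XOX]: True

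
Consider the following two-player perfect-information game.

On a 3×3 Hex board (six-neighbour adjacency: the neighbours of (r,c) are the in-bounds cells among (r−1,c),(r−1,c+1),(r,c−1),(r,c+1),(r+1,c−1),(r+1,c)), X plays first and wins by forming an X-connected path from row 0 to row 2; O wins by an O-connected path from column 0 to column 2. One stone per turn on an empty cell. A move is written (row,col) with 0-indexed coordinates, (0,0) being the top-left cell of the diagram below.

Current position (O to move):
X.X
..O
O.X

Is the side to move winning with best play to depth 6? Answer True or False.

p1 O@[X.X/..O/O.X]: (0,1)[XOX/..O/O.X]+1* (1,0)[X.X/O.O/O.X]+1 (1,1)[X.X/.OO/O.X]+1 (2,1)[X.X/..O/OOX]+1
p2 X@[XOX/..O/O.X]: (1,0)[XOX/X.O/O.X]-1* (1,1)[XOX/.XO/O.X]-1 (2,1)[XOX/..O/OXX]-1
p3 O@[XOX/X.O/O.X]: (1,1)[XOX/XOO/O.X]+1* (2,1)[XOX/X.O/OOX]+1
p4 X@[XOX/XOO/O.X] terminal -1; root [X.X/..O/O.X] d6

O winning at [X.X/..O/O.X]: True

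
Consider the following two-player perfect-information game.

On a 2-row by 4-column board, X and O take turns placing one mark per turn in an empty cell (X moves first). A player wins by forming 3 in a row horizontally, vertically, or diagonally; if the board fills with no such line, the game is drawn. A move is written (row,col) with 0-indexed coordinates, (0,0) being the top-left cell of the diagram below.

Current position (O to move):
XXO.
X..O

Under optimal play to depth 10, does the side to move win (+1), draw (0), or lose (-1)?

p1 O@[XXO./X..O]: (0,3)[XXOO/X..O]+0* (1,1)[XXO./XO.O]+0 (1,2)[XXO./X.OO]+0
p2 X@[XXOO/X..O]: (1,1)[XXOO/XX.O]+0* (1,2)[XXOO/X.XO]+0
p3 O@[XXOO/XX.O]: (1,2)[XXOO/XXOO]+0*
p4 X@[XXOO/XXOO] terminal +0; root [XXO./X..O] d10

value(XXO./X..O, O) = 0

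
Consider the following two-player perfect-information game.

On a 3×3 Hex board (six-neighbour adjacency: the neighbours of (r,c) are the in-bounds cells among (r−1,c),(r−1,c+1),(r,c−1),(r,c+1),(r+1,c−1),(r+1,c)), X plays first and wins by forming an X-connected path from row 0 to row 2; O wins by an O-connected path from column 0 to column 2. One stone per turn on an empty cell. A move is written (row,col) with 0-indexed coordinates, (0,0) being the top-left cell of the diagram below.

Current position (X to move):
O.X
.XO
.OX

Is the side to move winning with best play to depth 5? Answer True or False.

ply 1, X at O.X/.XO/.OX | (0,1)=-1→OXX/.XO/.OX; (1,0)=-1→O.X/XXO/.OX; (2,0)=+1→O.X/.XO/XOX*
ply 2: O.X/.XO/XOX is terminal -1 (O); from O.X/.XO/.OX depth 5

X winning at [O.X/.XO/.OX]: True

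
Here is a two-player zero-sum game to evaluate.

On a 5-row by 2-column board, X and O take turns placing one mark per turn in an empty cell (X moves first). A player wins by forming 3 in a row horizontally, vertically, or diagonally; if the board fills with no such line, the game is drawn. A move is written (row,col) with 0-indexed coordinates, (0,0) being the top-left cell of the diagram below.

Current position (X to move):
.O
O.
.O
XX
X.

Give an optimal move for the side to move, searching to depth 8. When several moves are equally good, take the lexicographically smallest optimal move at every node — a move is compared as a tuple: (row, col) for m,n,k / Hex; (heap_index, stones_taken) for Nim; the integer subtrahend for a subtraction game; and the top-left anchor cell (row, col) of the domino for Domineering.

X's best at [.O/O./.O/XX/X.]: (2,0)

[.O/O./.O/XX/X.] X move#1: (0,0):-1/XO/O./.O/XX/X., (1,1):+0/.O/OX/.O/XX/X., (2,0):+1/.O/O./XO/XX/X.*, (4,1):-1/.O/O./.O/XX/XX
[.O/O./XO/XX/X.] end (terminal -1, O#2); searched .O/O./.O/XX/X. to 8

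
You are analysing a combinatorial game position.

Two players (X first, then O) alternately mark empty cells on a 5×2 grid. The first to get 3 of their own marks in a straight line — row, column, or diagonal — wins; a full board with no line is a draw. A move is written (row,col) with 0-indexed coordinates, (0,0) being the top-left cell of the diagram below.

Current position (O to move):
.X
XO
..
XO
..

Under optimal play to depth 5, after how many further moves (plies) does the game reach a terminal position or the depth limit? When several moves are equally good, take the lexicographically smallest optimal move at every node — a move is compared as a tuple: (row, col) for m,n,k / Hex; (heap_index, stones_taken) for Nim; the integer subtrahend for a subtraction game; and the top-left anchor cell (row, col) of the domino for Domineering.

p1 O@[.X/XO/../XO/..]: (0,0)[OX/XO/../XO/..]-1 (2,0)[.X/XO/O./XO/..]+0 (2,1)[.X/XO/.O/XO/..]+1* (4,0)[.X/XO/../XO/O.]-1 (4,1)[.X/XO/../XO/.O]-1
p2 X@[.X/XO/.O/XO/..] terminal -1; root [.X/XO/../XO/..] d5

PV length from [.X/XO/../XO/..]: 1 ply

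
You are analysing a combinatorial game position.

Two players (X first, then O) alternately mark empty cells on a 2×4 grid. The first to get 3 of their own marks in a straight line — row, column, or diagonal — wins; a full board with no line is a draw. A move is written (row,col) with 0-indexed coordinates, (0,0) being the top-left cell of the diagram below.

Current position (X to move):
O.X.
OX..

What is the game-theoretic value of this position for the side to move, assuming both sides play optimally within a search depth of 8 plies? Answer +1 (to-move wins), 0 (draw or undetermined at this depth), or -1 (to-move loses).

ply 1, X at O.X./OX.. | (0,1)=+0→OXX./OX..*; (0,3)=+0→O.XX/OX..; (1,2)=+0→O.X./OXX.; (1,3)=+0→O.X./OX.X
ply 2, O at OXX./OX.. | (0,3)=+0→OXXO/OX..*; (1,2)=-1→OXX./OXO.; (1,3)=-1→OXX./OX.O
ply 3, X at OXXO/OX.. | (1,2)=+0→OXXO/OXX.*; (1,3)=+0→OXXO/OX.X
ply 4, O at OXXO/OXX. | (1,3)=+0→OXXO/OXXO*
ply 5: OXXO/OXXO is terminal +0 (X); from O.X./OX.. depth 8

value(O.X./OX.., X) = 0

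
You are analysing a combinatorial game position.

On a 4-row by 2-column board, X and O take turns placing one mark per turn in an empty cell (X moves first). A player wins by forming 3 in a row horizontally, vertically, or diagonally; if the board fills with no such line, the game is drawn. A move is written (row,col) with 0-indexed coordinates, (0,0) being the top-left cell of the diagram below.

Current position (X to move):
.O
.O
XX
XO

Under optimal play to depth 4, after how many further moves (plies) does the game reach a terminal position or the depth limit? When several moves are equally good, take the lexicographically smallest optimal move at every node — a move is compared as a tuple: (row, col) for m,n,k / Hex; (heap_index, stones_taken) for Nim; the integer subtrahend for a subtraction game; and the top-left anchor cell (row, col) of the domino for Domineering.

p1 X@[.O/.O/XX/XO]: (0,0)[XO/.O/XX/XO]+0 (1,0)[.O/XO/XX/XO]+1*
p2 O@[.O/XO/XX/XO] terminal -1; root [.O/.O/XX/XO] d4

PV length from [.O/.O/XX/XO]: 1 ply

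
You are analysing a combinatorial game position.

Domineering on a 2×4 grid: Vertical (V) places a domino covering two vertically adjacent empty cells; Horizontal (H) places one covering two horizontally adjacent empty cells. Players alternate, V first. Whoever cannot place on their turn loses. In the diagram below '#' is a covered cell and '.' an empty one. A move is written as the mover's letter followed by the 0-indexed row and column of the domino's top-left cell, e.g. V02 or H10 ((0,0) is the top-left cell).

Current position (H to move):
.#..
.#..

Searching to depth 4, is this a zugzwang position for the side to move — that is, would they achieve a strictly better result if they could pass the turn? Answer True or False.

zugzwang(.#../.#.., H) = False

p1 H@[.#../.#..]: H02[.###/.#..]+1* H12[.#../.###]+1
p2 V@[.###/.#..]: V00[####/##..]-1*
p3 H@[####/##..]: H12[####/####]+1*
p4 V@[####/####] terminal -1; root [.#../.#..] d4
if H skipped the turn, V would face:
~ p1 V@[.#../.#..]: V00[##../##..]-1 V02[.##./.##.]+1* V03[.#.#/.#.#]+1
~ p2 H@[.##./.##.] terminal -1; root [.#../.#..] d4
compare (H): move=+1 vs pass=-1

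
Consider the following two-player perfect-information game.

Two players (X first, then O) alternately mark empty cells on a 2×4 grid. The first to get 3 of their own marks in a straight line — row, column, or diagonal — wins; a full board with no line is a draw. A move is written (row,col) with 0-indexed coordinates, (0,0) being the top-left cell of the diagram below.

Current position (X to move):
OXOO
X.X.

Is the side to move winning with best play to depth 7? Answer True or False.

X winning at [OXOO/X.X.]: True

[OXOO/X.X.] X move#1: (1,1):+1/OXOO/XXX.*, (1,3):+0/OXOO/X.XX
[OXOO/XXX.] end (terminal -1, O#2); searched OXOO/X.X. to 7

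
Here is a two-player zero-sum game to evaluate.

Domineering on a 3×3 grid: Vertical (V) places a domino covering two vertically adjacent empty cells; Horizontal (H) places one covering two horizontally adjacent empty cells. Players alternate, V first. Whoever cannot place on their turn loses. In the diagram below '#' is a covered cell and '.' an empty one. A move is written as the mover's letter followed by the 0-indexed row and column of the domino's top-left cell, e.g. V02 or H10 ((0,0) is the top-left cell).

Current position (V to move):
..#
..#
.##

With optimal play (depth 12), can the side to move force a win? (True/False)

ply 1, V at ..#/..#/.## | V00=+1→#.#/#.#/.##*; V01=+1→.##/.##/.##; V10=-1→..#/#.#/###
ply 2: #.#/#.#/.## is terminal -1 (H); from ..#/..#/.## depth 12

V winning at [..#/..#/.##]: True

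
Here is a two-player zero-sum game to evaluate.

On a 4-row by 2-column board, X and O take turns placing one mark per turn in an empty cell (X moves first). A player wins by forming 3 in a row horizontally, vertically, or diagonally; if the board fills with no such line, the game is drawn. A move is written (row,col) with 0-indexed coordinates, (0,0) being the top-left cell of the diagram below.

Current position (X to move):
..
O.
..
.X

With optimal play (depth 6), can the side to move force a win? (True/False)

X winning at [../O./../.X]: False

[../O./../.X] X move#1: (0,0):+0/X./O./../.X*, (0,1):-1/.X/O./../.X, (1,1):+0/../OX/../.X, (2,0):+0/../O./X./.X, (2,1):+0/../O./.X/.X, (3,0):+0/../O./../XX
[X./O./../.X] O move#2: (0,1):+0/XO/O./../.X*, (1,1):+0/X./OO/../.X, (2,0):+0/X./O./O./.X, (2,1):+0/X./O./.O/.X, (3,0):+0/X./O./../OX
[XO/O./../.X] X move#3: (1,1):+0/XO/OX/../.X*, (2,0):+0/XO/O./X./.X, (2,1):+0/XO/O./.X/.X, (3,0):+0/XO/O./../XX
[XO/OX/../.X] O move#4: (2,0):-1/XO/OX/O./.X, (2,1):+0/XO/OX/.O/.X*, (3,0):-1/XO/OX/../OX
[XO/OX/.O/.X] X move#5: (2,0):+0/XO/OX/XO/.X*, (3,0):+0/XO/OX/.O/XX
[XO/OX/XO/.X] O move#6: (3,0):+0/XO/OX/XO/OX*
[XO/OX/XO/OX] end (terminal +0, X#7); searched ../O./../.X to 6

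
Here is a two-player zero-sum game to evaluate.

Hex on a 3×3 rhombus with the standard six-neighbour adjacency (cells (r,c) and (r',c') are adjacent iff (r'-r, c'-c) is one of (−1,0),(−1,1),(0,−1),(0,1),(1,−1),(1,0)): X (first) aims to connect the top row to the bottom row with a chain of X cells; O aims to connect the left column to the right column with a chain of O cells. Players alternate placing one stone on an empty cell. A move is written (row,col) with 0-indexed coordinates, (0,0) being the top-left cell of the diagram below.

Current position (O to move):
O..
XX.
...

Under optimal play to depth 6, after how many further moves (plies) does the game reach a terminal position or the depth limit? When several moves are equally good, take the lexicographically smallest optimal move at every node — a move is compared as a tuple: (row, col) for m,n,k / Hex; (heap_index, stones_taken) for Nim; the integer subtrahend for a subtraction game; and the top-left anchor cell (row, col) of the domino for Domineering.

PV length from [O../XX./...]: 4 plies

ply 1, O at O../XX./... | (0,1)=-1→OO./XX./...*; (0,2)=-1→O.O/XX./...; (1,2)=-1→O../XXO/...; (2,0)=-1→O../XX./O..; (2,1)=-1→O../XX./.O.; (2,2)=-1→O../XX./..O
ply 2, X at OO./XX./... | (0,2)=+1→OOX/XX./...*; (1,2)=-1→OO./XXX/...; (2,0)=-1→OO./XX./X..; (2,1)=-1→OO./XX./.X.; (2,2)=-1→OO./XX./..X
ply 3, O at OOX/XX./... | (1,2)=-1→OOX/XXO/...*; (2,0)=-1→OOX/XX./O..; (2,1)=-1→OOX/XX./.O.; (2,2)=-1→OOX/XX./..O
ply 4, X at OOX/XXO/... | (2,0)=+1→OOX/XXO/X..*; (2,1)=+1→OOX/XXO/.X.; (2,2)=+1→OOX/XXO/..X
ply 5: OOX/XXO/X.. is terminal -1 (O); from O../XX./... depth 6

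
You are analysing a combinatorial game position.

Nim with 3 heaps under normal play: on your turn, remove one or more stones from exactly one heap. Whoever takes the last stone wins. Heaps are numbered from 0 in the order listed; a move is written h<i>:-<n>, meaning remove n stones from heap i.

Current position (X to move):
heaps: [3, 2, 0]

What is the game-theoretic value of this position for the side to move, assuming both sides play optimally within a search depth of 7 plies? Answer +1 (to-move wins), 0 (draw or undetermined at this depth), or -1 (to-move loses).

value((3,2,0), X) = +1

ply 1, X at (3,2,0) | h0:-1=+1→(2,2,0)*; h0:-2=-1→(1,2,0); h0:-3=-1→(0,2,0); h1:-1=-1→(3,1,0); h1:-2=-1→(3,0,0)
ply 2, O at (2,2,0) | h0:-1=-1→(1,2,0)*; h0:-2=-1→(0,2,0); h1:-1=-1→(2,1,0); h1:-2=-1→(2,0,0)
ply 3, X at (1,2,0) | h0:-1=-1→(0,2,0); h1:-1=+1→(1,1,0)*; h1:-2=-1→(1,0,0)
ply 4, O at (1,1,0) | h0:-1=-1→(0,1,0)*; h1:-1=-1→(1,0,0)
ply 5, X at (0,1,0) | h1:-1=+1→(0,0,0)*
ply 6: (0,0,0) is terminal -1 (O); from (3,2,0) depth 7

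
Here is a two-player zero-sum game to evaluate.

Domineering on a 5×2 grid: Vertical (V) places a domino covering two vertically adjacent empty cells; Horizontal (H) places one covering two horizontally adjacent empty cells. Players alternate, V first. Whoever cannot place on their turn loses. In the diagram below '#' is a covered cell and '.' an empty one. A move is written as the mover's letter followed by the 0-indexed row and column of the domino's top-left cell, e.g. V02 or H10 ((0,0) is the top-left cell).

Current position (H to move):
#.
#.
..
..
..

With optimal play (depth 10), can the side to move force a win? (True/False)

H winning at [#./#./../../..]: True

[#./#./../../..] H move#1: H20:-1/#./#./##/../.., H30:+1/#./#./../##/..*, H40:-1/#./#./../../##
[#./#./../##/..] V move#2: V01:-1/##/##/../##/..*, V11:-1/#./##/.#/##/..
[##/##/../##/..] H move#3: H20:+1/##/##/##/##/..*, H40:+1/##/##/../##/##
[##/##/##/##/..] end (terminal -1, V#4); searched #./#./../../.. to 10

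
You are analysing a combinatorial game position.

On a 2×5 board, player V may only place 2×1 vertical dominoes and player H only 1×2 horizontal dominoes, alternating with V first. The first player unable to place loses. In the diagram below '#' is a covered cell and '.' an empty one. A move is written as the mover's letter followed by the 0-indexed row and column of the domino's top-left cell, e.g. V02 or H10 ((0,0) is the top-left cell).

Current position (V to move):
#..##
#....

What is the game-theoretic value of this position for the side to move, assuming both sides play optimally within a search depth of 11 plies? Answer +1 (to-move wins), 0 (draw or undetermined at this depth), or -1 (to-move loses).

p1 V@[#..##/#....]: V01[##.##/##...]-1 V02[#.###/#.#..]+1*
p2 H@[#.###/#.#..]: H13[#.###/#.###]-1*
p3 V@[#.###/#.###]: V01[#####/#####]+1*
p4 H@[#####/#####] terminal -1; root [#..##/#....] d11

value(#..##/#...., V) = +1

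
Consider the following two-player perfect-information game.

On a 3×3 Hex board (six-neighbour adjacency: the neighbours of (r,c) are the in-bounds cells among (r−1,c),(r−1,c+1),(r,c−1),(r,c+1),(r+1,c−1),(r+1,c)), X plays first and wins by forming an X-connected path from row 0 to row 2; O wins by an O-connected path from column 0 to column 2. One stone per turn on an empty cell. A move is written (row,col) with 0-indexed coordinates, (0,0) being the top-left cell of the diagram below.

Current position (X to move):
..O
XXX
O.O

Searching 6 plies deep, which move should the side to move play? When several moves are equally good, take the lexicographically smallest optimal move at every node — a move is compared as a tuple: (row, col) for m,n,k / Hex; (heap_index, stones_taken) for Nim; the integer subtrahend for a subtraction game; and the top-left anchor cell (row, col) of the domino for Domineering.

p1 X@[..O/XXX/O.O]: (0,0)[X.O/XXX/O.O]-1 (0,1)[.XO/XXX/O.O]-1 (2,1)[..O/XXX/OXO]+1*
p2 O@[..O/XXX/OXO]: (0,0)[O.O/XXX/OXO]-1* (0,1)[.OO/XXX/OXO]-1
p3 X@[O.O/XXX/OXO]: (0,1)[OXO/XXX/OXO]+1*
p4 O@[OXO/XXX/OXO] terminal -1; root [..O/XXX/O.O] d6

X's best at [..O/XXX/O.O]: (2,1)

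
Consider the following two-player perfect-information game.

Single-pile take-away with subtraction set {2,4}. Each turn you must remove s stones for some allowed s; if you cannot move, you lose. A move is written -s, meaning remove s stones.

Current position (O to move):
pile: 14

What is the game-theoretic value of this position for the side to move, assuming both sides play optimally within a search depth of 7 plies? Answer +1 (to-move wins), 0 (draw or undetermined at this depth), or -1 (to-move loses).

value(14, O) = +1

ply 1, O at 14 | -2=+1→12*; -4=-1→10
ply 2, X at 12 | -2=-1→10*; -4=-1→8
ply 3, O at 10 | -2=-1→8; -4=+1→6*
ply 4, X at 6 | -2=-1→4*; -4=-1→2
ply 5, O at 4 | -2=-1→2; -4=+1→0*
ply 6: 0 is terminal -1 (X); from 14 depth 7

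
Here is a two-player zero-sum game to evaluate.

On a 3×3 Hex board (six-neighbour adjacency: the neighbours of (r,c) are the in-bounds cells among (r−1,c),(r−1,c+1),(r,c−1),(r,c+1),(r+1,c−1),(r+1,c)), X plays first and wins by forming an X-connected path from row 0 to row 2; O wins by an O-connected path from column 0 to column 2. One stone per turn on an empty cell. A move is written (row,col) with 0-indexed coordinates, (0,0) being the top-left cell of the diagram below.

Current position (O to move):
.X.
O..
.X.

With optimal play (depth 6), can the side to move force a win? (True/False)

p1 O@[.X./O../.X.]: (0,0)[OX./O../.X.]-1 (0,2)[.XO/O../.X.]-1 (1,1)[.X./OO./.X.]+1* (1,2)[.X./O.O/.X.]-1 (2,0)[.X./O../OX.]-1 (2,2)[.X./O../.XO]-1
p2 X@[.X./OO./.X.]: (0,0)[XX./OO./.X.]-1* (0,2)[.XX/OO./.X.]-1 (1,2)[.X./OOX/.X.]-1 (2,0)[.X./OO./XX.]-1 (2,2)[.X./OO./.XX]-1
p3 O@[XX./OO./.X.]: (0,2)[XXO/OO./.X.]+1* (1,2)[XX./OOO/.X.]+1 (2,0)[XX./OO./OX.]+1 (2,2)[XX./OO./.XO]+1
p4 X@[XXO/OO./.X.] terminal -1; root [.X./O../.X.] d6

O winning at [.X./O../.X.]: True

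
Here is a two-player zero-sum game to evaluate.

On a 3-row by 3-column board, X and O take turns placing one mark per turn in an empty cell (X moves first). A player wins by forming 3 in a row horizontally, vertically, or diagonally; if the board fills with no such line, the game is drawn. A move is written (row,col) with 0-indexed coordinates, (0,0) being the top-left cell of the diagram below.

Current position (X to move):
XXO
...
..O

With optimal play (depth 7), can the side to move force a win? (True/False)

ply 1, X at XXO/.../..O | (1,0)=-1→XXO/X../..O*; (1,1)=-1→XXO/.X./..O; (1,2)=-1→XXO/..X/..O; (2,0)=-1→XXO/.../X.O; (2,1)=-1→XXO/.../.XO
ply 2, O at XXO/X../..O | (1,1)=-1→XXO/XO./..O; (1,2)=+1→XXO/X.O/..O*; (2,0)=+1→XXO/X../O.O; (2,1)=-1→XXO/X../.OO
ply 3: XXO/X.O/..O is terminal -1 (X); from XXO/.../..O depth 7

X winning at [XXO/.../..O]: False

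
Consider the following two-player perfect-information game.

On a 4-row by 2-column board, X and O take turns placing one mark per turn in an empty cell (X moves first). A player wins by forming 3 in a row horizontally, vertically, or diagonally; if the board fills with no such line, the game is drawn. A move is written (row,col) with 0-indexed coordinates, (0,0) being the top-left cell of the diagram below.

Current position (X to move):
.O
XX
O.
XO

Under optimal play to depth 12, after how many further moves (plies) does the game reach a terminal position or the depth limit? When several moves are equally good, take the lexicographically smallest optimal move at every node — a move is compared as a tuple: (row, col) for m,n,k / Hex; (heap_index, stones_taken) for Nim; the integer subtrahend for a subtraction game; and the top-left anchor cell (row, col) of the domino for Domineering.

PV length from [.O/XX/O./XO]: 2 plies

ply 1, X at .O/XX/O./XO | (0,0)=+0→XO/XX/O./XO*; (2,1)=+0→.O/XX/OX/XO
ply 2, O at XO/XX/O./XO | (2,1)=+0→XO/XX/OO/XO*
ply 3: XO/XX/OO/XO is terminal +0 (X); from .O/XX/O./XO depth 12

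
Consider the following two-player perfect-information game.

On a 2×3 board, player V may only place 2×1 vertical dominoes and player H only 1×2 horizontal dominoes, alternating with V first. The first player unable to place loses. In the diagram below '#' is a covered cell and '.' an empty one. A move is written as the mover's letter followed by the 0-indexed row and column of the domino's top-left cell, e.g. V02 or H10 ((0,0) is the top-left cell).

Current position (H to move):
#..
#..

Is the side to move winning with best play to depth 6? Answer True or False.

H winning at [#../#..]: True

[#../#..] H move#1: H01:+1/###/#..*, H11:+1/#../###
[###/#..] end (terminal -1, V#2); searched #../#.. to 6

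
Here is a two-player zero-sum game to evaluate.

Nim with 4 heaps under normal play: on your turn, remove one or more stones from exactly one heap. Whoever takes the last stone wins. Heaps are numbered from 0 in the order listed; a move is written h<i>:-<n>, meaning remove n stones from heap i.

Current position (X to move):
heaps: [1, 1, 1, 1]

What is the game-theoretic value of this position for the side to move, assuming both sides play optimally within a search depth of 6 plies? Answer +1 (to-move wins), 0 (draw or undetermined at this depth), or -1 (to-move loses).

p1 X@[(1,1,1,1)]: h0:-1[(0,1,1,1)]-1* h1:-1[(1,0,1,1)]-1 h2:-1[(1,1,0,1)]-1 h3:-1[(1,1,1,0)]-1
p2 O@[(0,1,1,1)]: h1:-1[(0,0,1,1)]+1* h2:-1[(0,1,0,1)]+1 h3:-1[(0,1,1,0)]+1
p3 X@[(0,0,1,1)]: h2:-1[(0,0,0,1)]-1* h3:-1[(0,0,1,0)]-1
p4 O@[(0,0,0,1)]: h3:-1[(0,0,0,0)]+1*
p5 X@[(0,0,0,0)] terminal -1; root [(1,1,1,1)] d6

value((1,1,1,1), X) = -1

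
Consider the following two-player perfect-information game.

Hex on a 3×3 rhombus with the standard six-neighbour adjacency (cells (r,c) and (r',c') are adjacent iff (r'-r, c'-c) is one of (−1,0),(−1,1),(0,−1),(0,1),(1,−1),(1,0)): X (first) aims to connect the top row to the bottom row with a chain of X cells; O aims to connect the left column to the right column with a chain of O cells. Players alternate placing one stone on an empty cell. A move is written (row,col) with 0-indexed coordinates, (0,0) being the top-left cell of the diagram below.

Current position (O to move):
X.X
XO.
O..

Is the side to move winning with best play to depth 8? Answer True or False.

O winning at [X.X/XO./O..]: True

[X.X/XO./O..] O move#1: (0,1):-1/XOX/XO./O.., (1,2):+1/X.X/XOO/O..*, (2,1):+1/X.X/XO./OO., (2,2):+1/X.X/XO./O.O
[X.X/XOO/O..] end (terminal -1, X#2); searched X.X/XO./O.. to 8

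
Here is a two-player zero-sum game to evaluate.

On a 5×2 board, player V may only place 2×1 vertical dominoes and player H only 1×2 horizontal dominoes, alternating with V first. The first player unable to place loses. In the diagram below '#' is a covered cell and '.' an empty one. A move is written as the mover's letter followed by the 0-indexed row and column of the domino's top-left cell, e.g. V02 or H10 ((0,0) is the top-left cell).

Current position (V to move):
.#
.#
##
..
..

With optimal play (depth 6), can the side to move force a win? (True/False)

p1 V@[.#/.#/##/../..]: V00[##/##/##/../..]-1 V30[.#/.#/##/#./#.]+1* V31[.#/.#/##/.#/.#]+1
p2 H@[.#/.#/##/#./#.] terminal -1; root [.#/.#/##/../..] d6

V winning at [.#/.#/##/../..]: True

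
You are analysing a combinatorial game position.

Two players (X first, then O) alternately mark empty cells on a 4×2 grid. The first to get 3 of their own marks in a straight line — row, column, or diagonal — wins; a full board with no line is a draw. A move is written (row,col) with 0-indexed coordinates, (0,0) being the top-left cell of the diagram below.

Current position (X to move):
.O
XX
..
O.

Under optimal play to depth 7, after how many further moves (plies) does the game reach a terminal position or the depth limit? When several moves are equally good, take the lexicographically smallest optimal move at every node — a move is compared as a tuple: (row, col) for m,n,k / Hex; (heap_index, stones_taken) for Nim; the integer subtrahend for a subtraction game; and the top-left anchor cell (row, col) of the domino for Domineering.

ply 1, X at .O/XX/../O. | (0,0)=+0→XO/XX/../O.*; (2,0)=+0→.O/XX/X./O.; (2,1)=+0→.O/XX/.X/O.; (3,1)=+0→.O/XX/../OX
ply 2, O at XO/XX/../O. | (2,0)=+0→XO/XX/O./O.*; (2,1)=-1→XO/XX/.O/O.; (3,1)=-1→XO/XX/../OO
ply 3, X at XO/XX/O./O. | (2,1)=+0→XO/XX/OX/O.*; (3,1)=+0→XO/XX/O./OX
ply 4, O at XO/XX/OX/O. | (3,1)=+0→XO/XX/OX/OO*
ply 5: XO/XX/OX/OO is terminal +0 (X); from .O/XX/../O. depth 7

PV length from [.O/XX/../O.]: 4 plies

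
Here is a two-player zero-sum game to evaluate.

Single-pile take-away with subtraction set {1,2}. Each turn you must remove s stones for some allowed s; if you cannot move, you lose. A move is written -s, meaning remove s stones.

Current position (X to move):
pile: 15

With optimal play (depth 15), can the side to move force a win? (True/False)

X winning at [15]: False

p1 X@[15]: -1[14]-1* -2[13]-1
p2 O@[14]: -1[13]-1 -2[12]+1*
p3 X@[12]: -1[11]-1* -2[10]-1
p4 O@[11]: -1[10]-1 -2[9]+1*
p5 X@[9]: -1[8]-1* -2[7]-1
p6 O@[8]: -1[7]-1 -2[6]+1*
p7 X@[6]: -1[5]-1* -2[4]-1
p8 O@[5]: -1[4]-1 -2[3]+1*
p9 X@[3]: -1[2]-1* -2[1]-1
p10 O@[2]: -1[1]-1 -2[0]+1*
p11 X@[0] terminal -1; root [15] d15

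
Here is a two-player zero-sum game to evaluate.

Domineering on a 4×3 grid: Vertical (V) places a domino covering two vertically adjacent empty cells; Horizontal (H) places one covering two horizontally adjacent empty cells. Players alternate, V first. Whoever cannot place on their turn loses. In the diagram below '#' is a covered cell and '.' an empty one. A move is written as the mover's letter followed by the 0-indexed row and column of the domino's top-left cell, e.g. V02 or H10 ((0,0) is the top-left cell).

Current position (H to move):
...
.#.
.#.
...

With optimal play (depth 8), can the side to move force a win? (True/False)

H winning at [.../.#./.#./...]: False

p1 H@[.../.#./.#./...]: H00[##./.#./.#./...]-1* H01[.##/.#./.#./...]-1 H30[.../.#./.#./##.]-1 H31[.../.#./.#./.##]-1
p2 V@[##./.#./.#./...]: V02[###/.##/.#./...]+1* V10[##./##./##./...]+1 V12[##./.##/.##/...]+1 V20[##./.#./##./#..]+1 V22[##./.#./.##/..#]+1
p3 H@[###/.##/.#./...]: H30[###/.##/.#./##.]-1* H31[###/.##/.#./.##]-1
p4 V@[###/.##/.#./##.]: V10[###/###/##./##.]+1* V22[###/.##/.##/###]+1
p5 H@[###/###/##./##.] terminal -1; root [.../.#./.#./...] d8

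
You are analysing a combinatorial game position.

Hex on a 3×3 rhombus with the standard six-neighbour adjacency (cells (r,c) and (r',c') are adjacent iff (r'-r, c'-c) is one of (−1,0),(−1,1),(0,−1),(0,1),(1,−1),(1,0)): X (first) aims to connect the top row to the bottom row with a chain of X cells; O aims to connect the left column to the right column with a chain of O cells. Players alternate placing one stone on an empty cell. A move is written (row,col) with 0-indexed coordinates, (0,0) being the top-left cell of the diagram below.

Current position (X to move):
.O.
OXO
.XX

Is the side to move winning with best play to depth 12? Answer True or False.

X winning at [.O./OXO/.XX]: True

[.O./OXO/.XX] X move#1: (0,0):-1/XO./OXO/.XX, (0,2):+1/.OX/OXO/.XX*, (2,0):-1/.O./OXO/XXX
[.OX/OXO/.XX] end (terminal -1, O#2); searched .O./OXO/.XX to 12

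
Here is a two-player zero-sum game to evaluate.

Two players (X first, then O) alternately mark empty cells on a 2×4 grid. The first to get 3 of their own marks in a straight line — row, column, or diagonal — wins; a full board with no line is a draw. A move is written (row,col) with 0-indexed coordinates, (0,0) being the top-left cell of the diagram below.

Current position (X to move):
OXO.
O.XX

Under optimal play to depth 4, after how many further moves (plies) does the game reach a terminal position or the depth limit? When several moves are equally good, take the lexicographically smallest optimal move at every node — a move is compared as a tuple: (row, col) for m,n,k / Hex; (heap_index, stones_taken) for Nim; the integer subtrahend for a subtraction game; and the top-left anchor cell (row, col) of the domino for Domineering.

PV length from [OXO./O.XX]: 1 ply

ply 1, X at OXO./O.XX | (0,3)=+0→OXOX/O.XX; (1,1)=+1→OXO./OXXX*
ply 2: OXO./OXXX is terminal -1 (O); from OXO./O.XX depth 4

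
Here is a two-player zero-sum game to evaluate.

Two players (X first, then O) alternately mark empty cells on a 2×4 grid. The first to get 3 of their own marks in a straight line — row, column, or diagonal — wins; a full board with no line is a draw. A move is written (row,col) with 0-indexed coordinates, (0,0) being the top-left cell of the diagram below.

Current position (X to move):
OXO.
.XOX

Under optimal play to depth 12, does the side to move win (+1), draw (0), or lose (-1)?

value(OXO./.XOX, X) = 0

p1 X@[OXO./.XOX]: (0,3)[OXOX/.XOX]+0* (1,0)[OXO./XXOX]+0
p2 O@[OXOX/.XOX]: (1,0)[OXOX/OXOX]+0*
p3 X@[OXOX/OXOX] terminal +0; root [OXO./.XOX] d12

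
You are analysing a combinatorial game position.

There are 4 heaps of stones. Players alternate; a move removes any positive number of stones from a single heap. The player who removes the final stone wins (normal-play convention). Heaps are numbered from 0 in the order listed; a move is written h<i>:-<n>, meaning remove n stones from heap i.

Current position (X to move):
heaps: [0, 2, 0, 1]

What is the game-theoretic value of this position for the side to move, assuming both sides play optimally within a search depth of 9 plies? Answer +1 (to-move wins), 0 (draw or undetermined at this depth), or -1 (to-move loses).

value((0,2,0,1), X) = +1

ply 1, X at (0,2,0,1) | h1:-1=+1→(0,1,0,1)*; h1:-2=-1→(0,0,0,1); h3:-1=-1→(0,2,0,0)
ply 2, O at (0,1,0,1) | h1:-1=-1→(0,0,0,1)*; h3:-1=-1→(0,1,0,0)
ply 3, X at (0,0,0,1) | h3:-1=+1→(0,0,0,0)*
ply 4: (0,0,0,0) is terminal -1 (O); from (0,2,0,1) depth 9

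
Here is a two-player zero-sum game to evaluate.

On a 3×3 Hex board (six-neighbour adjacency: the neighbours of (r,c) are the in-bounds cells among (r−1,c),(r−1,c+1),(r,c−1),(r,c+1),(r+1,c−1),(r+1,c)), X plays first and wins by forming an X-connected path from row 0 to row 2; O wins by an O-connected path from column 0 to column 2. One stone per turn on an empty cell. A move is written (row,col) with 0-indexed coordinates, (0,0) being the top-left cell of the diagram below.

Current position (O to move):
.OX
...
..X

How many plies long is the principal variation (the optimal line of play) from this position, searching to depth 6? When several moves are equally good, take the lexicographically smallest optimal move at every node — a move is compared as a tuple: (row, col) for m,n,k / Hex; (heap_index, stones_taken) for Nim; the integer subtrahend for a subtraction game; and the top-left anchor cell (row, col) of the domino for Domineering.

p1 O@[.OX/.../..X]: (0,0)[OOX/.../..X]-1* (1,0)[.OX/O../..X]-1 (1,1)[.OX/.O./..X]-1 (1,2)[.OX/..O/..X]-1 (2,0)[.OX/.../O.X]-1 (2,1)[.OX/.../.OX]-1
p2 X@[OOX/.../..X]: (1,0)[OOX/X../..X]+1* (1,1)[OOX/.X./..X]+1 (1,2)[OOX/..X/..X]+1 (2,0)[OOX/.../X.X]+1 (2,1)[OOX/.../.XX]+1
p3 O@[OOX/X../..X]: (1,1)[OOX/XO./..X]-1* (1,2)[OOX/X.O/..X]-1 (2,0)[OOX/X../O.X]-1 (2,1)[OOX/X../.OX]-1
p4 X@[OOX/XO./..X]: (1,2)[OOX/XOX/..X]+1* (2,0)[OOX/XO./X.X]-1 (2,1)[OOX/XO./.XX]-1
p5 O@[OOX/XOX/..X] terminal -1; root [.OX/.../..X] d6

PV length from [.OX/.../..X]: 4 plies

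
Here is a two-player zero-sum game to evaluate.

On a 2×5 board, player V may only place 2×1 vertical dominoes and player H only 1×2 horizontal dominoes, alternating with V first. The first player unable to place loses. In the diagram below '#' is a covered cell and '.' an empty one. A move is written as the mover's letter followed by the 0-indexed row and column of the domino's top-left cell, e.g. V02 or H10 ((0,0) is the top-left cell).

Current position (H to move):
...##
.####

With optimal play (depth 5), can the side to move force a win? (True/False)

p1 H@[...##/.####]: H00[##.##/.####]+1* H01[.####/.####]-1
p2 V@[##.##/.####] terminal -1; root [...##/.####] d5

H winning at [...##/.####]: True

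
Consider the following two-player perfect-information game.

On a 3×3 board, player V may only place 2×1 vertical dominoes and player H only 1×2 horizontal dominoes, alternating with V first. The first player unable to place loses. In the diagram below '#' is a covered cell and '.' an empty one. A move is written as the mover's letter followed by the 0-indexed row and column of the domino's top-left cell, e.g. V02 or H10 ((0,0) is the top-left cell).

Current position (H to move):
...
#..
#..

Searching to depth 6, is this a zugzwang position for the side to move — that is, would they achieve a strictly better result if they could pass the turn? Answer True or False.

zugzwang(.../#../#.., H) = False

p1 H@[.../#../#..]: H00[##./#../#..]-1 H01[.##/#../#..]-1 H11[.../###/#..]+1* H21[.../#../###]-1
p2 V@[.../###/#..] terminal -1; root [.../#../#..] d6
if H skipped the turn, V would face:
~ p1 V@[.../#../#..]: V01[.#./##./#..]+1* V02[..#/#.#/#..]+1 V11[.../##./##.]+1 V12[.../#.#/#.#]+1
~ p2 H@[.#./##./#..]: H21[.#./##./###]-1*
~ p3 V@[.#./##./###]: V02[.##/###/###]+1*
~ p4 H@[.##/###/###] terminal -1; root [.../#../#..] d6
compare (H): move=+1 vs pass=-1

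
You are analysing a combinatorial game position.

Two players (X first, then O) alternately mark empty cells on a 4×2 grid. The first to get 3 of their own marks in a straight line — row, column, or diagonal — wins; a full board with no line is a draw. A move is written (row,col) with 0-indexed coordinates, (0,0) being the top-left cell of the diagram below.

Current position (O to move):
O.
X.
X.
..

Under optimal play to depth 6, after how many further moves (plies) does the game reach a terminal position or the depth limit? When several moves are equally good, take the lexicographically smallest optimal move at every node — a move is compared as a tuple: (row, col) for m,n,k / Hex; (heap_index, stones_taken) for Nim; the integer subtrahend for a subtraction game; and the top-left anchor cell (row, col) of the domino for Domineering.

p1 O@[O./X./X./..]: (0,1)[OO/X./X./..]-1 (1,1)[O./XO/X./..]-1 (2,1)[O./X./XO/..]-1 (3,0)[O./X./X./O.]+0* (3,1)[O./X./X./.O]-1
p2 X@[O./X./X./O.]: (0,1)[OX/X./X./O.]+0* (1,1)[O./XX/X./O.]+0 (2,1)[O./X./XX/O.]+0 (3,1)[O./X./X./OX]+0
p3 O@[OX/X./X./O.]: (1,1)[OX/XO/X./O.]+0* (2,1)[OX/X./XO/O.]+0 (3,1)[OX/X./X./OO]+0
p4 X@[OX/XO/X./O.]: (2,1)[OX/XO/XX/O.]+0* (3,1)[OX/XO/X./OX]+0
p5 O@[OX/XO/XX/O.]: (3,1)[OX/XO/XX/OO]+0*
p6 X@[OX/XO/XX/OO] terminal +0; root [O./X./X./..] d6

PV length from [O./X./X./..]: 5 plies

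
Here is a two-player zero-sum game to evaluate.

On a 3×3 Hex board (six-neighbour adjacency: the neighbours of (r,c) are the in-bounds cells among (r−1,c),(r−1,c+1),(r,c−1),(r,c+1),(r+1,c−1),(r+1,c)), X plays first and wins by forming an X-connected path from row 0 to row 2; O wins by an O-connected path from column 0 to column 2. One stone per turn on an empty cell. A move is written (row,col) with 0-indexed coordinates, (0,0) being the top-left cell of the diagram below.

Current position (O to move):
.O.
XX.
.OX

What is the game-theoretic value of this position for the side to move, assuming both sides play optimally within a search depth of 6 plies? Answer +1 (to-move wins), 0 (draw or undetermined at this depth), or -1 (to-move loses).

value(.O./XX./.OX, O) = -1

p1 O@[.O./XX./.OX]: (0,0)[OO./XX./.OX]-1* (0,2)[.OO/XX./.OX]-1 (1,2)[.O./XXO/.OX]-1 (2,0)[.O./XX./OOX]-1
p2 X@[OO./XX./.OX]: (0,2)[OOX/XX./.OX]+1* (1,2)[OO./XXX/.OX]-1 (2,0)[OO./XX./XOX]-1
p3 O@[OOX/XX./.OX]: (1,2)[OOX/XXO/.OX]-1* (2,0)[OOX/XX./OOX]-1
p4 X@[OOX/XXO/.OX]: (2,0)[OOX/XXO/XOX]+1*
p5 O@[OOX/XXO/XOX] terminal -1; root [.O./XX./.OX] d6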